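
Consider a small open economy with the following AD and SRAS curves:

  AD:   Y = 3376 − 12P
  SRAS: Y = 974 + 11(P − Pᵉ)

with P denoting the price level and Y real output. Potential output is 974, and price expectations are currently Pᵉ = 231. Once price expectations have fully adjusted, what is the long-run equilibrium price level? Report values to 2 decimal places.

Short run: with Pᵉ = 231, SRAS is Y = 11P − 1567. Setting AD = SRAS gives 4943 = 23P, so P = 214.91 and Y = 3376 − 12P = 797.04.
Output 797.04 is below potential 974, so over time expected prices fall and SRAS shifts right until Y returns to 974.
Long run: Y = 974 on the AD curve gives 974 = 3376 − 12P, so P = 200.17.

Long-run P = 200.17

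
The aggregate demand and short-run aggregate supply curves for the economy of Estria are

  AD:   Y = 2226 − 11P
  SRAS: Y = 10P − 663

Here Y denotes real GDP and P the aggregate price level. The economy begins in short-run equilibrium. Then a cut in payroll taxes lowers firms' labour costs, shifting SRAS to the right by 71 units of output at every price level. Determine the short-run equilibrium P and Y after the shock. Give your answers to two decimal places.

P = 134.19, Y = 749.90

This is a positive supply shock: SRAS shifts right.
New SRAS: Y = 10P − 592.
Set AD = SRAS: 2226 − 11P = 10P − 592, so 2818 = 21P and P = 134.19.
Substituting into AD, Y = 749.90.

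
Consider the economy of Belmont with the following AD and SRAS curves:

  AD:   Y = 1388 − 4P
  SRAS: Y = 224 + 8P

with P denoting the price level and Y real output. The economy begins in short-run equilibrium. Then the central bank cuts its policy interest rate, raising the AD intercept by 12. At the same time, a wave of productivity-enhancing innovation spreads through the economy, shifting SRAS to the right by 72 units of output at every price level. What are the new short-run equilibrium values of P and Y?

P = 92, Y = 1032

After both shocks: AD is Y = 1400 − 4P and SRAS is Y = 296 + 8P.
Setting them equal: 1104 = 12P, so P = 92.
Y = 1400 − 4·92 = 1032.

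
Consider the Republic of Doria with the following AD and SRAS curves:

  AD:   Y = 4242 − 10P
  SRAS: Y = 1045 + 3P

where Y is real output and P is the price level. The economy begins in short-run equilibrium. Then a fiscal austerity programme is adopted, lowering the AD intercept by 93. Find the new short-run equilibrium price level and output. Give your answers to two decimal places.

This is a negative demand shock: AD shifts left.
New AD: Y = 4149 − 10P.
Set AD = SRAS: 4149 − 10P = 1045 + 3P, so 3104 = 13P and P = 238.77.
Substituting into AD, Y = 1761.31.

P = 238.77, Y = 1761.31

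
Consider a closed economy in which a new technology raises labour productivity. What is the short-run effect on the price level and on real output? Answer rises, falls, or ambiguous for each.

This is a favourable supply shock: SRAS shifts right.
Moving along the downward-sloping AD curve, P falls and Y rises.

Price level: falls; output: rises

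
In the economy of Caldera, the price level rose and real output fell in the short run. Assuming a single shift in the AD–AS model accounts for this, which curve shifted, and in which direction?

SRAS shifted left

P rose and Y fell. An AD shift moves P and Y in the same direction; an SRAS shift moves them in opposite directions.
Here P and Y moved in opposite directions, so the SRAS curve shifted.
Since Y fell, SRAS shifted left.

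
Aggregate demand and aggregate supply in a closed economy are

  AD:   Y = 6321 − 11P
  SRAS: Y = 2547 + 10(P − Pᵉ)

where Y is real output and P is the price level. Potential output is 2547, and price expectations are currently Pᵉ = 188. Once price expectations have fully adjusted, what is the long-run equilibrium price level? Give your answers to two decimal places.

Long-run P = 343.09

Short run: with Pᵉ = 188, SRAS is Y = 667 + 10P. Setting AD = SRAS gives 5654 = 21P, so P = 269.24 and Y = 6321 − 11P = 3359.38.
Output 3359.38 is above potential 2547, so over time expected prices rise and SRAS shifts left until Y returns to 2547.
Long run: Y = 2547 on the AD curve gives 2547 = 6321 − 11P, so P = 343.09.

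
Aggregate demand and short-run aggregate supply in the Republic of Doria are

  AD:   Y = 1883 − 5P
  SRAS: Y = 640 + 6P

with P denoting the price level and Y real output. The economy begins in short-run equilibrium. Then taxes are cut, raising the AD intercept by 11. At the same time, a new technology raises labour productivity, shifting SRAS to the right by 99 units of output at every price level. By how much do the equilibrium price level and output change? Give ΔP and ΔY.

ΔP = -8, ΔY = +51

After both shocks: AD is Y = 1894 − 5P and SRAS is Y = 739 + 6P.
Setting them equal: 1155 = 11P, so P = 105.
Y = 1894 − 5·105 = 1369.
Initially P = 113, Y = 1318, so ΔP = -8 and ΔY = +51.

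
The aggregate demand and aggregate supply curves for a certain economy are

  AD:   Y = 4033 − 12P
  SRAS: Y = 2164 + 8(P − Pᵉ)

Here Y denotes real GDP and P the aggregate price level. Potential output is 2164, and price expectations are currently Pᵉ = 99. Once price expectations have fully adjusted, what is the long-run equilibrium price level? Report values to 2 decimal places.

Long-run P = 155.75

Short run: with Pᵉ = 99, SRAS is Y = 1372 + 8P. Setting AD = SRAS gives 2661 = 20P, so P = 133.05 and Y = 4033 − 12P = 2436.40.
Output 2436.40 is above potential 2164, so over time expected prices rise and SRAS shifts left until Y returns to 2164.
Long run: Y = 2164 on the AD curve gives 2164 = 4033 − 12P, so P = 155.75.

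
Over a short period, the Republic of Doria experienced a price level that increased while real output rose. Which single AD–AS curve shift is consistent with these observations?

P rose and Y rose. An AD shift moves P and Y in the same direction; an SRAS shift moves them in opposite directions.
Here P and Y moved in the same direction, so the AD curve shifted.
Since Y rose, AD shifted right.

AD shifted right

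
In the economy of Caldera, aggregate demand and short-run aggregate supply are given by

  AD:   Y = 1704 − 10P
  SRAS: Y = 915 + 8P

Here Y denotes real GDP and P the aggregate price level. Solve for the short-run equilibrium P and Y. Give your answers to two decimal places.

Set AD = SRAS: 1704 − 10P = 915 + 8P, so 789 = 18P and P = 43.83.
Substituting into AD, Y = 1704 − 10P = 1265.67.

P = 43.83, Y = 1265.67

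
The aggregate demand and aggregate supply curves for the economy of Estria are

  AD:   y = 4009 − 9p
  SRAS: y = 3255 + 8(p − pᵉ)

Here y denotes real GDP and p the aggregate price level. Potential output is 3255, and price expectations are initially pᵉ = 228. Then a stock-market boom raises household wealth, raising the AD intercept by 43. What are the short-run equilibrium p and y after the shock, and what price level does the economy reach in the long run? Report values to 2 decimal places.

Short run: p = 154.18, y = 2664.41. Long run: p = 88.56.

AD shifts right: new AD is y = 4052 − 9p. With pᵉ = 228, SRAS is y = 1431 + 8p.
Short run: 4052 − 9p = 1431 + 8p gives 2621 = 17p, so p = 154.18 and y = 4052 − 9p = 2664.41.
y = 2664.41 is below potential 3255; expectations adjust and SRAS shifts right until y = 3255.
Long run: on the new AD curve, 3255 = 4052 − 9p gives p = 88.56.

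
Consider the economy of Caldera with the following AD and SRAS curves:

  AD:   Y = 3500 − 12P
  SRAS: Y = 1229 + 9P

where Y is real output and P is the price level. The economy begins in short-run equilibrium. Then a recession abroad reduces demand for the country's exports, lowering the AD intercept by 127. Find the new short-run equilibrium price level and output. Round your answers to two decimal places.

P = 102.10, Y = 2147.86

This is a negative demand shock: AD shifts left.
New AD: Y = 3373 − 12P.
Set AD = SRAS: 3373 − 12P = 1229 + 9P, so 2144 = 21P and P = 102.10.
Substituting into AD, Y = 2147.86.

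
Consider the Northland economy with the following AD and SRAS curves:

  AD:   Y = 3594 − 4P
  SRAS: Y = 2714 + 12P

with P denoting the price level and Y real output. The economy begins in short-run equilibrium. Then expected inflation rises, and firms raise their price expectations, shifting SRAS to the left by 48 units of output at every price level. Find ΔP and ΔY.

ΔP = +3, ΔY = -12

This is a negative supply shock: SRAS shifts left.
New SRAS: Y = 2666 + 12P.
Set AD = SRAS: 3594 − 4P = 2666 + 12P, so 928 = 16P and P = 58.
Y = 3594 − 4·58 = 3362.
Initially P = 55, Y = 3374, so ΔP = +3 and ΔY = -12.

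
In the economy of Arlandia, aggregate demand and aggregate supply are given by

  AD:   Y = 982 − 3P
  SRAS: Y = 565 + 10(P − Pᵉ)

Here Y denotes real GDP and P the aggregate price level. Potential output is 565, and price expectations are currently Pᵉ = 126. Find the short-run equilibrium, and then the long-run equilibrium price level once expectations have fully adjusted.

Short run: P = 129, Y = 595. Long run: P = 139.

Short run: with Pᵉ = 126, SRAS is Y = 10P − 695. Setting AD = SRAS gives 1677 = 13P, so P = 129 and Y = 982 − 3·129 = 595.
Output 595 is above potential 565, so over time expected prices rise and SRAS shifts left until Y returns to 565.
Long run: Y = 565 on the AD curve gives 565 = 982 − 3P, so P = 139.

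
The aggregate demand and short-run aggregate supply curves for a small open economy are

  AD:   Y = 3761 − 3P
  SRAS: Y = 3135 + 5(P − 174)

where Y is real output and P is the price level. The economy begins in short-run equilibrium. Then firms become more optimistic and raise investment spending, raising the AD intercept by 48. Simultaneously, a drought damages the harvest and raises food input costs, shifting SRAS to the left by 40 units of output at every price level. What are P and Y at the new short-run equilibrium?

After both shocks: AD is Y = 3809 − 3P and SRAS is Y = 2225 + 5P.
Setting them equal: 1584 = 8P, so P = 198.
Y = 3809 − 3·198 = 3215.

P = 198, Y = 3215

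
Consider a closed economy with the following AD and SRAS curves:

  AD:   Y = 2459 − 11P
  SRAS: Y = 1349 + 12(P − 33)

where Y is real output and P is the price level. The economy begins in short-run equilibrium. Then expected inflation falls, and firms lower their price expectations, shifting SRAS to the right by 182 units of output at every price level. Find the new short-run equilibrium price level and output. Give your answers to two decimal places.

This is a positive supply shock: SRAS shifts right.
New SRAS: Y = 1135 + 12P.
Set AD = SRAS: 2459 − 11P = 1135 + 12P, so 1324 = 23P and P = 57.57.
Substituting into AD, Y = 1825.78.

P = 57.57, Y = 1825.78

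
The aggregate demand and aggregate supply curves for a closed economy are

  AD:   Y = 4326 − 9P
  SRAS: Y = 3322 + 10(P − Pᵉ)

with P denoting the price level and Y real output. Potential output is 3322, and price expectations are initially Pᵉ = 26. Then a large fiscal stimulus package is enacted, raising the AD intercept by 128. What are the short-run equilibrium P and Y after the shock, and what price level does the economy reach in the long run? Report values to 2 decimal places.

Short run: P = 73.26, Y = 3794.63. Long run: P = 125.78.

AD shifts right: new AD is Y = 4454 − 9P. With Pᵉ = 26, SRAS is Y = 3062 + 10P.
Short run: 4454 − 9P = 3062 + 10P gives 1392 = 19P, so P = 73.26 and Y = 4454 − 9P = 3794.63.
Y = 3794.63 is above potential 3322; expectations adjust and SRAS shifts left until Y = 3322.
Long run: on the new AD curve, 3322 = 4454 − 9P gives P = 125.78.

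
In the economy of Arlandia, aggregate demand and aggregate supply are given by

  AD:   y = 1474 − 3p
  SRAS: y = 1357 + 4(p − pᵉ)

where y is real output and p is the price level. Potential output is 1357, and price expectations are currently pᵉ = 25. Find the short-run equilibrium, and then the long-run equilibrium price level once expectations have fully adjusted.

Short run: with pᵉ = 25, SRAS is y = 1257 + 4p. Setting AD = SRAS gives 217 = 7p, so p = 31 and y = 1474 − 3·31 = 1381.
Output 1381 is above potential 1357, so over time expected prices rise and SRAS shifts left until y returns to 1357.
Long run: y = 1357 on the AD curve gives 1357 = 1474 − 3p, so p = 39.

Short run: p = 31, y = 1381. Long run: p = 39.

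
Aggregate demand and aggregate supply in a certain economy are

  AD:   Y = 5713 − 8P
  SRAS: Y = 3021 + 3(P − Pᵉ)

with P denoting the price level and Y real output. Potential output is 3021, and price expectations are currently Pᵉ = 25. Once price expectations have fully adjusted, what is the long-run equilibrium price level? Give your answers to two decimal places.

Long-run P = 336.50

Short run: with Pᵉ = 25, SRAS is Y = 2946 + 3P. Setting AD = SRAS gives 2767 = 11P, so P = 251.55 and Y = 5713 − 8P = 3700.64.
Output 3700.64 is above potential 3021, so over time expected prices rise and SRAS shifts left until Y returns to 3021.
Long run: Y = 3021 on the AD curve gives 3021 = 5713 − 8P, so P = 336.50.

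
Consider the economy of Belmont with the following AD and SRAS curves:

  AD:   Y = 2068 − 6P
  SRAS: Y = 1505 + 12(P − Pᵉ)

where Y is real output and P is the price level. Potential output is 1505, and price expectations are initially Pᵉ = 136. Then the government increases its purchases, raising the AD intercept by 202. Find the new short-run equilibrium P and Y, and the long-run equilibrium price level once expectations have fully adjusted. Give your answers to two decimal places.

Short run: P = 133.17, Y = 1471.00. Long run: P = 127.50.

AD shifts right: new AD is Y = 2270 − 6P. With Pᵉ = 136, SRAS is Y = 12P − 127.
Short run: 2270 − 6P = 12P − 127 gives 2397 = 18P, so P = 133.17 and Y = 2270 − 6P = 1471.00.
Y = 1471.00 is below potential 1505; expectations adjust and SRAS shifts right until Y = 1505.
Long run: on the new AD curve, 1505 = 2270 − 6P gives P = 127.50.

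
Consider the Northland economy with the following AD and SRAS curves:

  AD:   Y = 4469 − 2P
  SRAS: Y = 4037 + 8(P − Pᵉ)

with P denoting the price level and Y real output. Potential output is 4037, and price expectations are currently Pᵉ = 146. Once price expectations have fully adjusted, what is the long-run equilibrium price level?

Short run: with Pᵉ = 146, SRAS is Y = 2869 + 8P. Setting AD = SRAS gives 1600 = 10P, so P = 160 and Y = 4469 − 2·160 = 4149.
Output 4149 is above potential 4037, so over time expected prices rise and SRAS shifts left until Y returns to 4037.
Long run: Y = 4037 on the AD curve gives 4037 = 4469 − 2P, so P = 216.

Long-run P = 216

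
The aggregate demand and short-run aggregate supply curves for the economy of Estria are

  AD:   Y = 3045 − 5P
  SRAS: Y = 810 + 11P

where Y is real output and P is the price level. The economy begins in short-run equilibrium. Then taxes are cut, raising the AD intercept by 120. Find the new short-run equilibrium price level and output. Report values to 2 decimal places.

P = 147.19, Y = 2429.06

This is a positive demand shock: AD shifts right.
New AD: Y = 3165 − 5P.
Set AD = SRAS: 3165 − 5P = 810 + 11P, so 2355 = 16P and P = 147.19.
Substituting into AD, Y = 2429.06.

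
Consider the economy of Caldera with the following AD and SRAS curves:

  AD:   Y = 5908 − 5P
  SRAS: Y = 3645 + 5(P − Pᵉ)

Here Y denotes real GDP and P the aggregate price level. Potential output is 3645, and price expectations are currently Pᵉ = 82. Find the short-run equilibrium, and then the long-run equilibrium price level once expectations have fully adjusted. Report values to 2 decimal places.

Short run: with Pᵉ = 82, SRAS is Y = 3235 + 5P. Setting AD = SRAS gives 2673 = 10P, so P = 267.30 and Y = 5908 − 5P = 4571.50.
Output 4571.50 is above potential 3645, so over time expected prices rise and SRAS shifts left until Y returns to 3645.
Long run: Y = 3645 on the AD curve gives 3645 = 5908 − 5P, so P = 452.60.

Short run: P = 267.30, Y = 4571.50. Long run: P = 452.60.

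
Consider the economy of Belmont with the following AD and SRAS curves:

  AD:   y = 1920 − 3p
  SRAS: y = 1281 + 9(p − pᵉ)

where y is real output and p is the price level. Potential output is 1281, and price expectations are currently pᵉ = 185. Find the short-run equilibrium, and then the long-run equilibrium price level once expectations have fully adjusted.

Short run: p = 192, y = 1344. Long run: p = 213.

Short run: with pᵉ = 185, SRAS is y = 9p − 384. Setting AD = SRAS gives 2304 = 12p, so p = 192 and y = 1920 − 3·192 = 1344.
Output 1344 is above potential 1281, so over time expected prices rise and SRAS shifts left until y returns to 1281.
Long run: y = 1281 on the AD curve gives 1281 = 1920 − 3p, so p = 213.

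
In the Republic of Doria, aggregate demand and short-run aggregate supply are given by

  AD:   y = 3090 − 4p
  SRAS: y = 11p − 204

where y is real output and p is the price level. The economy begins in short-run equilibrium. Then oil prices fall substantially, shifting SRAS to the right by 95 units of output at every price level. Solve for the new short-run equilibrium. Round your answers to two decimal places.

This is a positive supply shock: SRAS shifts right.
New SRAS: y = 11p − 109.
Set AD = SRAS: 3090 − 4p = 11p − 109, so 3199 = 15p and p = 213.27.
Substituting into AD, y = 2236.93.

p = 213.27, y = 2236.93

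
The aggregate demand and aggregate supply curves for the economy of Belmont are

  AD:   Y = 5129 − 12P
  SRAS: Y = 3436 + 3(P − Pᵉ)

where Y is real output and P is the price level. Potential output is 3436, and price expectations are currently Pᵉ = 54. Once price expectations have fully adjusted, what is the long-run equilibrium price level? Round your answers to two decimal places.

Long-run P = 141.08

Short run: with Pᵉ = 54, SRAS is Y = 3274 + 3P. Setting AD = SRAS gives 1855 = 15P, so P = 123.67 and Y = 5129 − 12P = 3645.00.
Output 3645.00 is above potential 3436, so over time expected prices rise and SRAS shifts left until Y returns to 3436.
Long run: Y = 3436 on the AD curve gives 3436 = 5129 − 12P, so P = 141.08.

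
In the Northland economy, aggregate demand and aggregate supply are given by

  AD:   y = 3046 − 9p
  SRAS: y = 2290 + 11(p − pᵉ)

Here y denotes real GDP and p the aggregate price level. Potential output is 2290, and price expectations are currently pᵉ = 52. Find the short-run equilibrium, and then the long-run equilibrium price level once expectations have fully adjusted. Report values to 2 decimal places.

Short run: p = 66.40, y = 2448.40. Long run: p = 84.00.

Short run: with pᵉ = 52, SRAS is y = 1718 + 11p. Setting AD = SRAS gives 1328 = 20p, so p = 66.40 and y = 3046 − 9p = 2448.40.
Output 2448.40 is above potential 2290, so over time expected prices rise and SRAS shifts left until y returns to 2290.
Long run: y = 2290 on the AD curve gives 2290 = 3046 − 9p, so p = 84.00.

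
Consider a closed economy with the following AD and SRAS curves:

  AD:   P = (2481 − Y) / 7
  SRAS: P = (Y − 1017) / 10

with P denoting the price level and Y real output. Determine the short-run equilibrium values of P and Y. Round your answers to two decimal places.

P = 86.12, Y = 1878.18

Rearrange AD to Y = 2481 − 7P.
Rearrange SRAS to Y = 1017 + 10P.
Set AD = SRAS: 2481 − 7P = 1017 + 10P, so 1464 = 17P and P = 86.12.
Substituting into AD, Y = 2481 − 7P = 1878.18.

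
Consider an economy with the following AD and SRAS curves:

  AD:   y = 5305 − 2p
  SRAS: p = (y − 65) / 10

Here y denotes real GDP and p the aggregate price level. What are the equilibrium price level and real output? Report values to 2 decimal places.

Rearrange SRAS to y = 65 + 10p.
Set AD = SRAS: 5305 − 2p = 65 + 10p, so 5240 = 12p and p = 436.67.
Substituting into AD, y = 5305 − 2p = 4431.67.

p = 436.67, y = 4431.67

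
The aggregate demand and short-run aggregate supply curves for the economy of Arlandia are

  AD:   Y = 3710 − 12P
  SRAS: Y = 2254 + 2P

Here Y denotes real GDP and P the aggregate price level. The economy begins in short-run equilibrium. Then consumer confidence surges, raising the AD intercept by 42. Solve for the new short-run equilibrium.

This is a positive demand shock: AD shifts right.
New AD: Y = 3752 − 12P.
Set AD = SRAS: 3752 − 12P = 2254 + 2P, so 1498 = 14P and P = 107.
Y = 3752 − 12·107 = 2468.

P = 107, Y = 2468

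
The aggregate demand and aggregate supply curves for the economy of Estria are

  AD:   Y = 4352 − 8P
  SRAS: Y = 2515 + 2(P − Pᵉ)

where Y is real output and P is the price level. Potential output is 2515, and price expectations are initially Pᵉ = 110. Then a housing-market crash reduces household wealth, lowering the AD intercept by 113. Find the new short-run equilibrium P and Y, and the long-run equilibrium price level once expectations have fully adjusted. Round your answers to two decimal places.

AD shifts left: new AD is Y = 4239 − 8P. With Pᵉ = 110, SRAS is Y = 2295 + 2P.
Short run: 4239 − 8P = 2295 + 2P gives 1944 = 10P, so P = 194.40 and Y = 4239 − 8P = 2683.80.
Y = 2683.80 is above potential 2515; expectations adjust and SRAS shifts left until Y = 2515.
Long run: on the new AD curve, 2515 = 4239 − 8P gives P = 215.50.

Short run: P = 194.40, Y = 2683.80. Long run: P = 215.50.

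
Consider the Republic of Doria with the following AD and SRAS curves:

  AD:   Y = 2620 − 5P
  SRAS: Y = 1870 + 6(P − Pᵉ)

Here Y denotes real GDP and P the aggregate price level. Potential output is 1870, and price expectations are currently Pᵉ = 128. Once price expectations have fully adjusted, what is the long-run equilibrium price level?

Short run: with Pᵉ = 128, SRAS is Y = 1102 + 6P. Setting AD = SRAS gives 1518 = 11P, so P = 138 and Y = 2620 − 5·138 = 1930.
Output 1930 is above potential 1870, so over time expected prices rise and SRAS shifts left until Y returns to 1870.
Long run: Y = 1870 on the AD curve gives 1870 = 2620 − 5P, so P = 150.

Long-run P = 150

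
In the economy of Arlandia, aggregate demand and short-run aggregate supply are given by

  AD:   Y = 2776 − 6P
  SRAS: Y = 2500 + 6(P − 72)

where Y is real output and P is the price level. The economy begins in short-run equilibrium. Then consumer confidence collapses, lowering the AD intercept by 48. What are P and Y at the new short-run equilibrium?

P = 55, Y = 2398

This is a negative demand shock: AD shifts left.
New AD: Y = 2728 − 6P.
SRAS can be written Y = 2068 + 6P.
Set AD = SRAS: 2728 − 6P = 2068 + 6P, so 660 = 12P and P = 55.
Y = 2728 − 6·55 = 2398.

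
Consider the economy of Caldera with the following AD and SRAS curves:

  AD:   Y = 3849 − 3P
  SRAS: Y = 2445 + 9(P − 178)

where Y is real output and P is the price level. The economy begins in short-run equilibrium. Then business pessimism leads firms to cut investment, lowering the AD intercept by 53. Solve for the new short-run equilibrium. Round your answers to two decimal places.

This is a negative demand shock: AD shifts left.
New AD: Y = 3796 − 3P.
SRAS can be written Y = 843 + 9P.
Set AD = SRAS: 3796 − 3P = 843 + 9P, so 2953 = 12P and P = 246.08.
Substituting into AD, Y = 3057.75.

P = 246.08, Y = 3057.75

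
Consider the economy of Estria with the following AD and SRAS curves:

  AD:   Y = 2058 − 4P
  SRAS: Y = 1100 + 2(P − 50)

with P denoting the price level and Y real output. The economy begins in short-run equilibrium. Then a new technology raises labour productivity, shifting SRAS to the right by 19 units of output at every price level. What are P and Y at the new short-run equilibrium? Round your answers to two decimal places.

This is a positive supply shock: SRAS shifts right.
New SRAS: Y = 1019 + 2P.
Set AD = SRAS: 2058 − 4P = 1019 + 2P, so 1039 = 6P and P = 173.17.
Substituting into AD, Y = 1365.33.

P = 173.17, Y = 1365.33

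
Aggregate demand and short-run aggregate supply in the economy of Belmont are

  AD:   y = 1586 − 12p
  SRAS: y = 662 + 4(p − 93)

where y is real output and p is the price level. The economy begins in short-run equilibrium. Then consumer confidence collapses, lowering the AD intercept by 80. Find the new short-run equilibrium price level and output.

p = 76, y = 594

This is a negative demand shock: AD shifts left.
New AD: y = 1506 − 12p.
SRAS can be written y = 290 + 4p.
Set AD = SRAS: 1506 − 12p = 290 + 4p, so 1216 = 16p and p = 76.
y = 1506 − 12·76 = 594.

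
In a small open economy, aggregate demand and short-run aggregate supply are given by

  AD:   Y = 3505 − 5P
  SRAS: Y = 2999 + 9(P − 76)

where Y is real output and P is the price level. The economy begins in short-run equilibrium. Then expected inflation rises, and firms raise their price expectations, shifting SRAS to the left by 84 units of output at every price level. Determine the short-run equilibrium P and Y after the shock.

P = 91, Y = 3050

This is a negative supply shock: SRAS shifts left.
New SRAS: Y = 2231 + 9P.
Set AD = SRAS: 3505 − 5P = 2231 + 9P, so 1274 = 14P and P = 91.
Y = 3505 − 5·91 = 3050.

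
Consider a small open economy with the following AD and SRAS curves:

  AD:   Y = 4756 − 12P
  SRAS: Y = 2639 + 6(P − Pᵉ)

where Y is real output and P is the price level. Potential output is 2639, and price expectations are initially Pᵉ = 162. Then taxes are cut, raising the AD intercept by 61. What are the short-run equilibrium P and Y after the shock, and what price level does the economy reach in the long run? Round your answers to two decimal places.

AD shifts right: new AD is Y = 4817 − 12P. With Pᵉ = 162, SRAS is Y = 1667 + 6P.
Short run: 4817 − 12P = 1667 + 6P gives 3150 = 18P, so P = 175.00 and Y = 4817 − 12P = 2717.00.
Y = 2717.00 is above potential 2639; expectations adjust and SRAS shifts left until Y = 2639.
Long run: on the new AD curve, 2639 = 4817 − 12P gives P = 181.50.

Short run: P = 175.00, Y = 2717.00. Long run: P = 181.50.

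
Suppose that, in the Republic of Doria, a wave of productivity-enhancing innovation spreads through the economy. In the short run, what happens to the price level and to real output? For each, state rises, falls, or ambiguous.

This is a favourable supply shock: SRAS shifts right.
Moving along the downward-sloping AD curve, P falls and Y rises.

Price level: falls; output: rises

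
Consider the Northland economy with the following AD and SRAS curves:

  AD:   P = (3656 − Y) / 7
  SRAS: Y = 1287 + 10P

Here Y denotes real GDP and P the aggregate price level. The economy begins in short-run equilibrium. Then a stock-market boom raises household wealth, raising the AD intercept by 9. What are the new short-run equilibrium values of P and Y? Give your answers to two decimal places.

This is a positive demand shock: AD shifts right.
New AD: Y = 3665 − 7P.
Set AD = SRAS: 3665 − 7P = 1287 + 10P, so 2378 = 17P and P = 139.88.
Substituting into AD, Y = 2685.82.

P = 139.88, Y = 2685.82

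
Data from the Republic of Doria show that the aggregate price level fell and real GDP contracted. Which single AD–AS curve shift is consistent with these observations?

AD shifted left

P fell and Y fell. An AD shift moves P and Y in the same direction; an SRAS shift moves them in opposite directions.
Here P and Y moved in the same direction, so the AD curve shifted.
Since Y fell, AD shifted left.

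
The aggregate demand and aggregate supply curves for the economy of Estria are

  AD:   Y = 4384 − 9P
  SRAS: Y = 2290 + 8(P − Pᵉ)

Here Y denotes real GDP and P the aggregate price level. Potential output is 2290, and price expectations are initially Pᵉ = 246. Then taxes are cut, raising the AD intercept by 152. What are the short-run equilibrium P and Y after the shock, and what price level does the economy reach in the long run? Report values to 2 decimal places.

Short run: P = 247.88, Y = 2305.06. Long run: P = 249.56.

AD shifts right: new AD is Y = 4536 − 9P. With Pᵉ = 246, SRAS is Y = 322 + 8P.
Short run: 4536 − 9P = 322 + 8P gives 4214 = 17P, so P = 247.88 and Y = 4536 − 9P = 2305.06.
Y = 2305.06 is above potential 2290; expectations adjust and SRAS shifts left until Y = 2290.
Long run: on the new AD curve, 2290 = 4536 − 9P gives P = 249.56.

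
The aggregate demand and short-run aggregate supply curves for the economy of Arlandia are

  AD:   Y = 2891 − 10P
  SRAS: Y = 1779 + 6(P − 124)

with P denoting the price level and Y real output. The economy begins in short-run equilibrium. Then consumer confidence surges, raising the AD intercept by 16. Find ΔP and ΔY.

ΔP = +1, ΔY = +6

This is a positive demand shock: AD shifts right.
New AD: Y = 2907 − 10P.
SRAS can be written Y = 1035 + 6P.
Set AD = SRAS: 2907 − 10P = 1035 + 6P, so 1872 = 16P and P = 117.
Y = 2907 − 10·117 = 1737.
Initially P = 116, Y = 1731, so ΔP = +1 and ΔY = +6.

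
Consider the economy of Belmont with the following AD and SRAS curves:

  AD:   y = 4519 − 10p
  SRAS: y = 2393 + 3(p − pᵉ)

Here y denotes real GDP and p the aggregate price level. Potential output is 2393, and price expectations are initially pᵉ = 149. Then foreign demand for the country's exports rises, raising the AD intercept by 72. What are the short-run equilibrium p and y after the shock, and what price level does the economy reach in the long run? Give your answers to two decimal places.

AD shifts right: new AD is y = 4591 − 10p. With pᵉ = 149, SRAS is y = 1946 + 3p.
Short run: 4591 − 10p = 1946 + 3p gives 2645 = 13p, so p = 203.46 and y = 4591 − 10p = 2556.38.
y = 2556.38 is above potential 2393; expectations adjust and SRAS shifts left until y = 2393.
Long run: on the new AD curve, 2393 = 4591 − 10p gives p = 219.80.

Short run: p = 203.46, y = 2556.38. Long run: p = 219.80.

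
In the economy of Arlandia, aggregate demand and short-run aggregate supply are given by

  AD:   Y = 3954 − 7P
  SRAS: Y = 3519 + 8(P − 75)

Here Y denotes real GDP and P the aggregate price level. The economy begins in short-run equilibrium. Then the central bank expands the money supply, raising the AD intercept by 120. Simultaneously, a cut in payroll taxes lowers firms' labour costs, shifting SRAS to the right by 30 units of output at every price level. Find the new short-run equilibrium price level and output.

After both shocks: AD is Y = 4074 − 7P and SRAS is Y = 2949 + 8P.
Setting them equal: 1125 = 15P, so P = 75.
Y = 4074 − 7·75 = 3549.

P = 75, Y = 3549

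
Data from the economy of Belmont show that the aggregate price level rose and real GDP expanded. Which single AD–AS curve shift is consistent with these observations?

AD shifted right

P rose and Y rose. An AD shift moves P and Y in the same direction; an SRAS shift moves them in opposite directions.
Here P and Y moved in the same direction, so the AD curve shifted.
Since Y rose, AD shifted right.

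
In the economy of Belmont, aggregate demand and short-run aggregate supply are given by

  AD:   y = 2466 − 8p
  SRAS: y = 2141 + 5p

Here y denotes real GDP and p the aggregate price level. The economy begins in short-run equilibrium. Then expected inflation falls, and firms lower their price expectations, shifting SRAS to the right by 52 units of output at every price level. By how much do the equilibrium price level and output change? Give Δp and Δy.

This is a positive supply shock: SRAS shifts right.
New SRAS: y = 2193 + 5p.
Set AD = SRAS: 2466 − 8p = 2193 + 5p, so 273 = 13p and p = 21.
y = 2466 − 8·21 = 2298.
Initially p = 25, y = 2266, so Δp = -4 and Δy = +32.

Δp = -4, Δy = +32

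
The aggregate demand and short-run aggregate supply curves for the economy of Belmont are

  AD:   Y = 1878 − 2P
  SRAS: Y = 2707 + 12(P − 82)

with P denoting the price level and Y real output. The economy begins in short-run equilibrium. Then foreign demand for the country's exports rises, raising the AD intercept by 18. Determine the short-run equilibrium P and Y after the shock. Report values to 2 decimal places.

This is a positive demand shock: AD shifts right.
New AD: Y = 1896 − 2P.
SRAS can be written Y = 1723 + 12P.
Set AD = SRAS: 1896 − 2P = 1723 + 12P, so 173 = 14P and P = 12.36.
Substituting into AD, Y = 1871.29.

P = 12.36, Y = 1871.29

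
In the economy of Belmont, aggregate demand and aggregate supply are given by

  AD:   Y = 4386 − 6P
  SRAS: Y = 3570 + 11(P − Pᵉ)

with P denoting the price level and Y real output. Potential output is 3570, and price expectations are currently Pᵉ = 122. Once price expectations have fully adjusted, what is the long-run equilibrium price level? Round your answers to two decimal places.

Long-run P = 136.00

Short run: with Pᵉ = 122, SRAS is Y = 2228 + 11P. Setting AD = SRAS gives 2158 = 17P, so P = 126.94 and Y = 4386 − 6P = 3624.35.
Output 3624.35 is above potential 3570, so over time expected prices rise and SRAS shifts left until Y returns to 3570.
Long run: Y = 3570 on the AD curve gives 3570 = 4386 − 6P, so P = 136.00.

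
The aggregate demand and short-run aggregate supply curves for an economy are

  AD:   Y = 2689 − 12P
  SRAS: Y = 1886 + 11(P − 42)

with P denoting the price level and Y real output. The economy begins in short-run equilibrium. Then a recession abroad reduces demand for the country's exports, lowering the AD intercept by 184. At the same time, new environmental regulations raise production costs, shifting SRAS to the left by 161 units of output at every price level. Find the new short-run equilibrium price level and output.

After both shocks: AD is Y = 2505 − 12P and SRAS is Y = 1263 + 11P.
Setting them equal: 1242 = 23P, so P = 54.
Y = 2505 − 12·54 = 1857.

P = 54, Y = 1857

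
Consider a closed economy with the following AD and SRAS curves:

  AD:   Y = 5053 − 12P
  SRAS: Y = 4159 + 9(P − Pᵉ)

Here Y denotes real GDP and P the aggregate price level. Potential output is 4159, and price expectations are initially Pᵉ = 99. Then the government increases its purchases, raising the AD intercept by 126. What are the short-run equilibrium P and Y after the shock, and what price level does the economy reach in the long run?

Short run: P = 91, Y = 4087. Long run: P = 85.

AD shifts right: new AD is Y = 5179 − 12P. With Pᵉ = 99, SRAS is Y = 3268 + 9P.
Short run: 5179 − 12P = 3268 + 9P gives 1911 = 21P, so P = 91 and Y = 5179 − 12·91 = 4087.
Y = 4087 is below potential 4159; expectations adjust and SRAS shifts right until Y = 4159.
Long run: on the new AD curve, 4159 = 5179 − 12P gives P = 85.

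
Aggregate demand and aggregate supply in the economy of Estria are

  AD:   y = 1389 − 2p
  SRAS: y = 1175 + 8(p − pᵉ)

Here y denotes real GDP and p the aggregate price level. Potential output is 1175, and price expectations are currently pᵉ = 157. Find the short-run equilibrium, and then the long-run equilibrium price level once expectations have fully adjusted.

Short run: with pᵉ = 157, SRAS is y = 8p − 81. Setting AD = SRAS gives 1470 = 10p, so p = 147 and y = 1389 − 2·147 = 1095.
Output 1095 is below potential 1175, so over time expected prices fall and SRAS shifts right until y returns to 1175.
Long run: y = 1175 on the AD curve gives 1175 = 1389 − 2p, so p = 107.

Short run: p = 147, y = 1095. Long run: p = 107.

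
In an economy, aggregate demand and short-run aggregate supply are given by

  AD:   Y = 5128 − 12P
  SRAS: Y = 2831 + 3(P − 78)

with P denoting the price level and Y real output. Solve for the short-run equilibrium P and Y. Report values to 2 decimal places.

Write SRAS as Y = 2831 + 3P − 234 = 2597 + 3P.
Set AD = SRAS: 5128 − 12P = 2597 + 3P, so 2531 = 15P and P = 168.73.
Substituting into AD, Y = 5128 − 12P = 3103.20.

P = 168.73, Y = 3103.20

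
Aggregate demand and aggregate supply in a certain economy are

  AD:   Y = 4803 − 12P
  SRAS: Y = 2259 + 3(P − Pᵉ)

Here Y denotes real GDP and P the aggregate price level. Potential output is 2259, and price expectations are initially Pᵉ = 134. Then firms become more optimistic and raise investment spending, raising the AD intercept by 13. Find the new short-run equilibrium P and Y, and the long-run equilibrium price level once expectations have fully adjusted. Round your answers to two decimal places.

Short run: P = 197.27, Y = 2448.80. Long run: P = 213.08.

AD shifts right: new AD is Y = 4816 − 12P. With Pᵉ = 134, SRAS is Y = 1857 + 3P.
Short run: 4816 − 12P = 1857 + 3P gives 2959 = 15P, so P = 197.27 and Y = 4816 − 12P = 2448.80.
Y = 2448.80 is above potential 2259; expectations adjust and SRAS shifts left until Y = 2259.
Long run: on the new AD curve, 2259 = 4816 − 12P gives P = 213.08.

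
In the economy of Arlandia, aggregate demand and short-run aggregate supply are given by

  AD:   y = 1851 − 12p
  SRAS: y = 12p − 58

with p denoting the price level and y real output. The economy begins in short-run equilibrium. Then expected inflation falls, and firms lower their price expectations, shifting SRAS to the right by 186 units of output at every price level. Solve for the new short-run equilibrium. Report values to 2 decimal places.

p = 71.79, y = 989.50

This is a positive supply shock: SRAS shifts right.
New SRAS: y = 128 + 12p.
Set AD = SRAS: 1851 − 12p = 128 + 12p, so 1723 = 24p and p = 71.79.
Substituting into AD, y = 989.50.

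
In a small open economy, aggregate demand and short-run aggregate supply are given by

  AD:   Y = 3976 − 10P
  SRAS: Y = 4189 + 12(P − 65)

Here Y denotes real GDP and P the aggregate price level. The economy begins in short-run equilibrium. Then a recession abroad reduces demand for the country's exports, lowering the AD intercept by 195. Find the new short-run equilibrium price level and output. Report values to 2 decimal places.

P = 16.91, Y = 3611.91

This is a negative demand shock: AD shifts left.
New AD: Y = 3781 − 10P.
SRAS can be written Y = 3409 + 12P.
Set AD = SRAS: 3781 − 10P = 3409 + 12P, so 372 = 22P and P = 16.91.
Substituting into AD, Y = 3611.91.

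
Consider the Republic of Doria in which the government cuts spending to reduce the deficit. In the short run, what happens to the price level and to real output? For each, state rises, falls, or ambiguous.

Price level: falls; output: falls

This is a negative demand shock: AD shifts left.
Moving along the upward-sloping SRAS curve, P falls and Y falls.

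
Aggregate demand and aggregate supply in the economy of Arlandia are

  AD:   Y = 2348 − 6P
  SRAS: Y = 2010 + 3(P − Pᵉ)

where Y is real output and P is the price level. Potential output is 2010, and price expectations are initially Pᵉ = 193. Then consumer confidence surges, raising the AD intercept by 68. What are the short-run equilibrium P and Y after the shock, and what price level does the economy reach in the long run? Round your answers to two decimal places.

Short run: P = 109.44, Y = 1759.33. Long run: P = 67.67.

AD shifts right: new AD is Y = 2416 − 6P. With Pᵉ = 193, SRAS is Y = 1431 + 3P.
Short run: 2416 − 6P = 1431 + 3P gives 985 = 9P, so P = 109.44 and Y = 2416 − 6P = 1759.33.
Y = 1759.33 is below potential 2010; expectations adjust and SRAS shifts right until Y = 2010.
Long run: on the new AD curve, 2010 = 2416 − 6P gives P = 67.67.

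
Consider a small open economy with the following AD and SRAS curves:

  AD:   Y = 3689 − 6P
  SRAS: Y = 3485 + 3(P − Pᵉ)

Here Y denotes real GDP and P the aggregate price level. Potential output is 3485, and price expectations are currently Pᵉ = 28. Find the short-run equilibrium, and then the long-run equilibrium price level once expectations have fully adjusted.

Short run: with Pᵉ = 28, SRAS is Y = 3401 + 3P. Setting AD = SRAS gives 288 = 9P, so P = 32 and Y = 3689 − 6·32 = 3497.
Output 3497 is above potential 3485, so over time expected prices rise and SRAS shifts left until Y returns to 3485.
Long run: Y = 3485 on the AD curve gives 3485 = 3689 − 6P, so P = 34.

Short run: P = 32, Y = 3497. Long run: P = 34.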